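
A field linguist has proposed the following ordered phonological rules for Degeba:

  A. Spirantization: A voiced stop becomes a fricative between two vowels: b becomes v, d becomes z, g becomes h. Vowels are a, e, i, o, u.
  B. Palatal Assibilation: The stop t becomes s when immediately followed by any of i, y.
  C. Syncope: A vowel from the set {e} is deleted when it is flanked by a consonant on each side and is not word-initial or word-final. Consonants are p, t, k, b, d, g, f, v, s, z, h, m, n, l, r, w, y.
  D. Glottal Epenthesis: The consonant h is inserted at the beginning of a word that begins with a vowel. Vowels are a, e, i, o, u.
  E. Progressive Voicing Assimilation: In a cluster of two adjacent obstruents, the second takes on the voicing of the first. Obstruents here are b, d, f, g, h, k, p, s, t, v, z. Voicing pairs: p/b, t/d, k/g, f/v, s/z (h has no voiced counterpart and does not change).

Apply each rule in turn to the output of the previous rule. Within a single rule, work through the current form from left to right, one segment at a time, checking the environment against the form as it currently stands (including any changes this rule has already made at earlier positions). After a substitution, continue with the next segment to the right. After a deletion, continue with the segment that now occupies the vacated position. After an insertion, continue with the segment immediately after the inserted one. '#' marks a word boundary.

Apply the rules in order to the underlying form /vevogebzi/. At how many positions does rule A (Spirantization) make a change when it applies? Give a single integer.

A Spirantization: [vevogebzi] → [vevohebzi]
B Palatal Assibilation: no change — [vevohebzi]
C Syncope: [vevohebzi] → [vvohbzi]
D Glottal Epenthesis: no change — [vvohbzi]
E Progressive Voicing Assimilation: [vvohbzi] → [vvohpsi]
Rule A changed 1 position(s).

1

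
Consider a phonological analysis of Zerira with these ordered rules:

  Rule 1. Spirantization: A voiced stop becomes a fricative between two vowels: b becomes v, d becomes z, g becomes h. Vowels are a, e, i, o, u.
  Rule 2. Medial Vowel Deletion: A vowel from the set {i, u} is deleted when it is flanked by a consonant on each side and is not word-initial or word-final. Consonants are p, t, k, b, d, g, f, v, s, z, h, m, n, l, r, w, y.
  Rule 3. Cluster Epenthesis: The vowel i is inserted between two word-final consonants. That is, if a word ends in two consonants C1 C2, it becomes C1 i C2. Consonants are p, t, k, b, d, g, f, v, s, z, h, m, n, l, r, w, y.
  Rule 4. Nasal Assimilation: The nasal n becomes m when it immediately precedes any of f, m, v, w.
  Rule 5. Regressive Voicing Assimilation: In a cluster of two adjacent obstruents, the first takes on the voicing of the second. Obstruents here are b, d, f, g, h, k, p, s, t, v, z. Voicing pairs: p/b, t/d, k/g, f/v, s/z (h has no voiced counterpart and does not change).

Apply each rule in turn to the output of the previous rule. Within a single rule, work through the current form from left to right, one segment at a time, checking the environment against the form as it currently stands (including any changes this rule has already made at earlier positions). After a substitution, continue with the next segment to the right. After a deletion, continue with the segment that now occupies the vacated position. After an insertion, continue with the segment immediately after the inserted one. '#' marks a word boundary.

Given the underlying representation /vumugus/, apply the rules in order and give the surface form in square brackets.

[vmhis]

Rule 1 Spirantization: [vumugus] → [vumuhus]
Rule 2 Medial Vowel Deletion: [vumuhus] → [vmhs]
Rule 3 Cluster Epenthesis: [vmhs] → [vmhis]
Rule 4 Nasal Assimilation: no change — [vmhis]
Rule 5 Regressive Voicing Assimilation: no change — [vmhis]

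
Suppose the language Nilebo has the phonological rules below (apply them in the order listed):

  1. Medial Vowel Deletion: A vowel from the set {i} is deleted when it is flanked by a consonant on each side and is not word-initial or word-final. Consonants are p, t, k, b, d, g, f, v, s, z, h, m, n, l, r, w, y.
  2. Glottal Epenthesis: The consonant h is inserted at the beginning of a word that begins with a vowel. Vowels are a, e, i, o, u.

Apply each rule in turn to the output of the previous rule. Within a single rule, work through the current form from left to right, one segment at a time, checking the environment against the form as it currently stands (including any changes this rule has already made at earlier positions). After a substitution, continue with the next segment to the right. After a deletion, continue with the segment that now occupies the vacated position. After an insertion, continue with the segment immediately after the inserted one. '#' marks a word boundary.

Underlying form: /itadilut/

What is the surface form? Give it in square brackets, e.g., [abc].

1 Medial Vowel Deletion: [itadilut] → [itadlut]
2 Glottal Epenthesis: [itadlut] → [hitadlut]

[hitadlut]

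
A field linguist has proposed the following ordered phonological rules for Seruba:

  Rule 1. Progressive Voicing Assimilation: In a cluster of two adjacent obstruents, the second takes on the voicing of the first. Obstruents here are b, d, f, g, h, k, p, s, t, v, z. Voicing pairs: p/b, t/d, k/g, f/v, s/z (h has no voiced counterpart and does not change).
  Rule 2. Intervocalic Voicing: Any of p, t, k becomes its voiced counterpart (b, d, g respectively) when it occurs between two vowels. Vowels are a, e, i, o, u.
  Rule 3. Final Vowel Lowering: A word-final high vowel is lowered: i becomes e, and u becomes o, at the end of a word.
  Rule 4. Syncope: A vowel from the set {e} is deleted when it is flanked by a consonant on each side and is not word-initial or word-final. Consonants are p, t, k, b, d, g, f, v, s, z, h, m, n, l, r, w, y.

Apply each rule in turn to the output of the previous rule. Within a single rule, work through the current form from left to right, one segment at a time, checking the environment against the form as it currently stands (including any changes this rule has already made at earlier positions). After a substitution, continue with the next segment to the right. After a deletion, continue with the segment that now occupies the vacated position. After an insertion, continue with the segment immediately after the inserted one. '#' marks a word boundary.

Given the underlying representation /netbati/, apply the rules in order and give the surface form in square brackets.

[ntpade]

Rule 1 Progressive Voicing Assimilation: [netbati] → [netpati]
Rule 2 Intervocalic Voicing: [netpati] → [netpadi]
Rule 3 Final Vowel Lowering: [netpadi] → [netpade]
Rule 4 Syncope: [netpade] → [ntpade]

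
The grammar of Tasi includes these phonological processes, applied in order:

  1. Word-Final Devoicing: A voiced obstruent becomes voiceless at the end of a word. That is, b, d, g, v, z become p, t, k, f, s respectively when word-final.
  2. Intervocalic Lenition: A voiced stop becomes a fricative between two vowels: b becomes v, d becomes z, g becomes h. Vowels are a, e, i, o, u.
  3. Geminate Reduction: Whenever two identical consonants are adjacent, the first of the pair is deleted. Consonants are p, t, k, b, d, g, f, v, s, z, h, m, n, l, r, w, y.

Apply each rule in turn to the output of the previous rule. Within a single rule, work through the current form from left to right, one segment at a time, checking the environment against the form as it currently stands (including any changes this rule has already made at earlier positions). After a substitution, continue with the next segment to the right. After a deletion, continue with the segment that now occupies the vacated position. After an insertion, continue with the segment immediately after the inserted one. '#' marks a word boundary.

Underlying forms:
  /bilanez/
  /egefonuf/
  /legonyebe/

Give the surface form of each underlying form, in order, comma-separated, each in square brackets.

[bilanes], [ehefonuf], [lehonyeve]

/bilanez/:
  1 Word-Final Devoicing: [bilanez] → [bilanes]
  2 Intervocalic Lenition: no change — [bilanes]
  3 Geminate Reduction: no change — [bilanes]
/egefonuf/:
  1 Word-Final Devoicing: no change — [egefonuf]
  2 Intervocalic Lenition: [egefonuf] → [ehefonuf]
  3 Geminate Reduction: no change — [ehefonuf]
/legonyebe/:
  1 Word-Final Devoicing: no change — [legonyebe]
  2 Intervocalic Lenition: [legonyebe] → [lehonyeve]
  3 Geminate Reduction: no change — [lehonyeve]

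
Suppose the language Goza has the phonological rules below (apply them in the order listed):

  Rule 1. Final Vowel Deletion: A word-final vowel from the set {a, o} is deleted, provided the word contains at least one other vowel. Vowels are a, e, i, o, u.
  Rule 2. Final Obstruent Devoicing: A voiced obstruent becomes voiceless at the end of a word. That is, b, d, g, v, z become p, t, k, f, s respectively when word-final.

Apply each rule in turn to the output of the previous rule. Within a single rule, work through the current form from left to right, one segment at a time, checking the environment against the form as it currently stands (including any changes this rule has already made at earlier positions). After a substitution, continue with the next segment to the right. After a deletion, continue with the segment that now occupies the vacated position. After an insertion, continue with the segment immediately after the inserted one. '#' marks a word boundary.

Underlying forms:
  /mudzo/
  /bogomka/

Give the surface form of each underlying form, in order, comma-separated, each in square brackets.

[muds], [bogomk]

/mudzo/:
  Rule 1 Final Vowel Deletion: [mudzo] → [mudz]
  Rule 2 Final Obstruent Devoicing: [mudz] → [muds]
/bogomka/:
  Rule 1 Final Vowel Deletion: [bogomka] → [bogomk]
  Rule 2 Final Obstruent Devoicing: no change — [bogomk]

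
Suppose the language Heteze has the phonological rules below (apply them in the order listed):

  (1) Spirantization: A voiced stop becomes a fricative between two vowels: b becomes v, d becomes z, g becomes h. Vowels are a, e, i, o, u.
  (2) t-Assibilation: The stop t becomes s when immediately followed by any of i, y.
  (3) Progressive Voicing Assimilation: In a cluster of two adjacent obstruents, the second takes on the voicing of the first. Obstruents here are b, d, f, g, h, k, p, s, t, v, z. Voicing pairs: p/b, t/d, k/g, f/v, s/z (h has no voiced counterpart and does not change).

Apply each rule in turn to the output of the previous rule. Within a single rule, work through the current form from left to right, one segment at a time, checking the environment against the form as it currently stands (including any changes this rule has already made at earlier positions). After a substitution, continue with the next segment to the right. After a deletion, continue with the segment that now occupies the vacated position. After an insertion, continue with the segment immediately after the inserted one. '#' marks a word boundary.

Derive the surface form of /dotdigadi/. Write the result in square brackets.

[dottihazi]

(1) Spirantization: [dotdigadi] → [dotdihazi]
(2) t-Assibilation: no change — [dotdihazi]
(3) Progressive Voicing Assimilation: [dotdihazi] → [dottihazi]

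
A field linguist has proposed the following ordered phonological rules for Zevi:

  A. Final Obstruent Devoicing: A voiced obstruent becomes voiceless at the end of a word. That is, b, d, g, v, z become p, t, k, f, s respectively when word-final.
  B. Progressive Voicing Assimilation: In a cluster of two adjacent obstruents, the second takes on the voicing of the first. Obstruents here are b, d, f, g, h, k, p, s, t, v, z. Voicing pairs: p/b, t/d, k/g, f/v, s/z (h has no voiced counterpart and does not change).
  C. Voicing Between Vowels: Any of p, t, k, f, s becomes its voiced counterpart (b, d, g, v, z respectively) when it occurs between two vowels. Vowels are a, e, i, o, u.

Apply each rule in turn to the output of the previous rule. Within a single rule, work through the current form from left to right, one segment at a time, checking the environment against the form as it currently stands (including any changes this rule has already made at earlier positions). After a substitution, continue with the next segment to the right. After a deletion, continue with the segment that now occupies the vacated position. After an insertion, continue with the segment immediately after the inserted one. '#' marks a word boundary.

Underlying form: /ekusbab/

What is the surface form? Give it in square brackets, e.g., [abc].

A Final Obstruent Devoicing: [ekusbab] → [ekusbap]
B Progressive Voicing Assimilation: [ekusbap] → [ekuspap]
C Voicing Between Vowels: [ekuspap] → [eguspap]

[eguspap]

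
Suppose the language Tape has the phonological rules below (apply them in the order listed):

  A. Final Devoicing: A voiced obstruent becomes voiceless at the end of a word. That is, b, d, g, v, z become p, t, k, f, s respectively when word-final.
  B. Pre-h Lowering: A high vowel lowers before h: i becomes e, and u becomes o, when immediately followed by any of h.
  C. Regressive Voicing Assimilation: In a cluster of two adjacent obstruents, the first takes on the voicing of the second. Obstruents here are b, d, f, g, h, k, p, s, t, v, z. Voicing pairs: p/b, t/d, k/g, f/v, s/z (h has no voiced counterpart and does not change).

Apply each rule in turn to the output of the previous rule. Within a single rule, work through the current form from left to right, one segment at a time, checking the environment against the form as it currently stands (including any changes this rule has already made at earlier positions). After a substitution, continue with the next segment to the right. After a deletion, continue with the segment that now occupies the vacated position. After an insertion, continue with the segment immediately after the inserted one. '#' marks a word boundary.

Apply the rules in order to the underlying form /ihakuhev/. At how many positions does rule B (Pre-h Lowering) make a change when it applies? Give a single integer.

2

A Final Devoicing: [ihakuhev] → [ihakuhef]
B Pre-h Lowering: [ihakuhef] → [ehakohef]
C Regressive Voicing Assimilation: no change — [ehakohef]
Rule B changed 2 position(s).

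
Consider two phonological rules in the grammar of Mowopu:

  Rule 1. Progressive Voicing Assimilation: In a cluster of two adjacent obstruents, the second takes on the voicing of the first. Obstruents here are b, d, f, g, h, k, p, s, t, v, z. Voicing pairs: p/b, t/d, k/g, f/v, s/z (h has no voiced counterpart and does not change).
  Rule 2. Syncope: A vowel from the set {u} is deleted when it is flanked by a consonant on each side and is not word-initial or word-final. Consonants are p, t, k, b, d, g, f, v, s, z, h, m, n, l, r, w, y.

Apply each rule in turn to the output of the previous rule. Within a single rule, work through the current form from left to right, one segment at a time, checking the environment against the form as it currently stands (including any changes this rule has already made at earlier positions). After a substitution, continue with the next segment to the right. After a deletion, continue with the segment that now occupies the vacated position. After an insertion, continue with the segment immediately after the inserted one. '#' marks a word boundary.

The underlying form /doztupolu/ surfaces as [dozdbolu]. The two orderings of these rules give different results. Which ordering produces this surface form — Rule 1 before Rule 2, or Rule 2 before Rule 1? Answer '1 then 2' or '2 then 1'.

Order 1 then 2:
  1 Progressive Voicing Assimilation: [doztupolu] → [dozdupolu]
  2 Syncope: [dozdupolu] → [dozdpolu]
  result: [dozdpolu]
Order 2 then 1:
  2 Syncope: [doztupolu] → [doztpolu]
  1 Progressive Voicing Assimilation: [doztpolu] → [dozdbolu]
  result: [dozdbolu]

2 then 1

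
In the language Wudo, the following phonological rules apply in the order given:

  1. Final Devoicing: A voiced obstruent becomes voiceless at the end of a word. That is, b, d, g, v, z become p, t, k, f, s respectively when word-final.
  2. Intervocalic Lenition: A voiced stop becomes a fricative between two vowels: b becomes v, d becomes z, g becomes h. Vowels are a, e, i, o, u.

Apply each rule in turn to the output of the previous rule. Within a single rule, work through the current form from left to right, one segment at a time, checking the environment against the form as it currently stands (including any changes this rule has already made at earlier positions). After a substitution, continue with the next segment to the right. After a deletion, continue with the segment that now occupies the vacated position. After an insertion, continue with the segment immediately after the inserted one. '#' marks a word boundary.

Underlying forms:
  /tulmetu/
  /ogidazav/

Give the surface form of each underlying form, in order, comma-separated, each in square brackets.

/tulmetu/:
  1 Final Devoicing: no change — [tulmetu]
  2 Intervocalic Lenition: no change — [tulmetu]
/ogidazav/:
  1 Final Devoicing: [ogidazav] → [ogidazaf]
  2 Intervocalic Lenition: [ogidazaf] → [ohizazaf]

[tulmetu], [ohizazaf]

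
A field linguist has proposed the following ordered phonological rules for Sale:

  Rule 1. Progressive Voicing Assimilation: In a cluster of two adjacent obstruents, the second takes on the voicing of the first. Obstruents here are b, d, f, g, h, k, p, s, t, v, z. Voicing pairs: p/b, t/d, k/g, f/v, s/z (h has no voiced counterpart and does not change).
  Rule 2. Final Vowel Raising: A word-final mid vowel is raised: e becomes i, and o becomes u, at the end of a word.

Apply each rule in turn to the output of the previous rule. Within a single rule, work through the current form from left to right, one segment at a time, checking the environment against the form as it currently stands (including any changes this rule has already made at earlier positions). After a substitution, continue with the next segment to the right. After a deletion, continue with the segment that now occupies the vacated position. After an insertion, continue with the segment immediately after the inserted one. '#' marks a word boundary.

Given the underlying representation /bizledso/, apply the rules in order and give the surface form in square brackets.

Rule 1 Progressive Voicing Assimilation: [bizledso] → [bizledzo]
Rule 2 Final Vowel Raising: [bizledzo] → [bizledzu]

[bizledzu]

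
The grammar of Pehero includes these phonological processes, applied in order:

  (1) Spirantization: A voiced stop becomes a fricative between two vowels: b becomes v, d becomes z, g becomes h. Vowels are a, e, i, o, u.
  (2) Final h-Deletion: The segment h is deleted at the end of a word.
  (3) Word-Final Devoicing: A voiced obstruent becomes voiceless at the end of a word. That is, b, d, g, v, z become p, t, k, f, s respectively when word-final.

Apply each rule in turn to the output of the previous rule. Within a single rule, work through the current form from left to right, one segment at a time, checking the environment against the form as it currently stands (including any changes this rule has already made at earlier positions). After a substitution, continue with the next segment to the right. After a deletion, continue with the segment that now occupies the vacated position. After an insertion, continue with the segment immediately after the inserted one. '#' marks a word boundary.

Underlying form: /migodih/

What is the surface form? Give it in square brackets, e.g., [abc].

(1) Spirantization: [migodih] → [mihozih]
(2) Final h-Deletion: [mihozih] → [mihozi]
(3) Word-Final Devoicing: no change — [mihozi]

[mihozi]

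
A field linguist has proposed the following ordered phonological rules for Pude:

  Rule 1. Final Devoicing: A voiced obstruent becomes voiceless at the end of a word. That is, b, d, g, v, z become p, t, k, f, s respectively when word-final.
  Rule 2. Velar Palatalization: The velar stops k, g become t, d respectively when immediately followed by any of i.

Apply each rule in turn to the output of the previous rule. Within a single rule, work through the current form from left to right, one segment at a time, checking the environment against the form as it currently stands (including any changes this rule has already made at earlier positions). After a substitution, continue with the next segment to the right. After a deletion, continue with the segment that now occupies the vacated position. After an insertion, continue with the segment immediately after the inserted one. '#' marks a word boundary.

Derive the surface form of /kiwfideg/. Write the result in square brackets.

Rule 1 Final Devoicing: [kiwfideg] → [kiwfidek]
Rule 2 Velar Palatalization: [kiwfidek] → [tiwfidek]

[tiwfidek]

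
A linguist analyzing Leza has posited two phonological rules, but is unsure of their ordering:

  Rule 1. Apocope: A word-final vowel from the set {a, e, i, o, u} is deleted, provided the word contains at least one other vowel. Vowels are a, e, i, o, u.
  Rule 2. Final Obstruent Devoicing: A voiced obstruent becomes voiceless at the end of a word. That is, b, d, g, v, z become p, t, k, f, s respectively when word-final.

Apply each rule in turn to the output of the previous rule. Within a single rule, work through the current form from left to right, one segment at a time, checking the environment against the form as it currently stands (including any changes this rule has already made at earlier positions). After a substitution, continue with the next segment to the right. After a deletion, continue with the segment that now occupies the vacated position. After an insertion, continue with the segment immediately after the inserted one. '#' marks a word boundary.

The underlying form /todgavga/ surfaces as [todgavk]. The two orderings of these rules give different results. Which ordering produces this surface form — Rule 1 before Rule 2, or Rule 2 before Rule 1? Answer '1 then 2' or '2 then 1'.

Order 1 then 2:
  1 Apocope: [todgavga] → [todgavg]
  2 Final Obstruent Devoicing: [todgavg] → [todgavk]
  result: [todgavk]
Order 2 then 1:
  2 Final Obstruent Devoicing: no change — [todgavga]
  1 Apocope: [todgavga] → [todgavg]
  result: [todgavg]

1 then 2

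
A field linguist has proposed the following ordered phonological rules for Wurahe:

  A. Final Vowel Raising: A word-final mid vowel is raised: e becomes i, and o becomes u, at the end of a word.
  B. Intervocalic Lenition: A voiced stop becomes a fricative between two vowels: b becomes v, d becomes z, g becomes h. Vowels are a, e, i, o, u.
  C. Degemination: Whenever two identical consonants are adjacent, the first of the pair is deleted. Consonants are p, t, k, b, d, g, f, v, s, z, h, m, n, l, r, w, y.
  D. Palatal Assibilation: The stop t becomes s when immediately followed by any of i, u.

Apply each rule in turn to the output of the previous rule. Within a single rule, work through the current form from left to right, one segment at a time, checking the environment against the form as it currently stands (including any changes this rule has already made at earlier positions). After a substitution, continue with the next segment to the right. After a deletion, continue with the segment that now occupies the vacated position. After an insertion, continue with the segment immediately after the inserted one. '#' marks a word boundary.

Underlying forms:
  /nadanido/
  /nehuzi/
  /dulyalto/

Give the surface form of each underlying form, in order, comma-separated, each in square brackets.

[nazanizu], [nehuzi], [dulyalsu]

/nadanido/:
  A Final Vowel Raising: [nadanido] → [nadanidu]
  B Intervocalic Lenition: [nadanidu] → [nazanizu]
  C Degemination: no change — [nazanizu]
  D Palatal Assibilation: no change — [nazanizu]
/nehuzi/:
  A Final Vowel Raising: no change — [nehuzi]
  B Intervocalic Lenition: no change — [nehuzi]
  C Degemination: no change — [nehuzi]
  D Palatal Assibilation: no change — [nehuzi]
/dulyalto/:
  A Final Vowel Raising: [dulyalto] → [dulyaltu]
  B Intervocalic Lenition: no change — [dulyaltu]
  C Degemination: no change — [dulyaltu]
  D Palatal Assibilation: [dulyaltu] → [dulyalsu]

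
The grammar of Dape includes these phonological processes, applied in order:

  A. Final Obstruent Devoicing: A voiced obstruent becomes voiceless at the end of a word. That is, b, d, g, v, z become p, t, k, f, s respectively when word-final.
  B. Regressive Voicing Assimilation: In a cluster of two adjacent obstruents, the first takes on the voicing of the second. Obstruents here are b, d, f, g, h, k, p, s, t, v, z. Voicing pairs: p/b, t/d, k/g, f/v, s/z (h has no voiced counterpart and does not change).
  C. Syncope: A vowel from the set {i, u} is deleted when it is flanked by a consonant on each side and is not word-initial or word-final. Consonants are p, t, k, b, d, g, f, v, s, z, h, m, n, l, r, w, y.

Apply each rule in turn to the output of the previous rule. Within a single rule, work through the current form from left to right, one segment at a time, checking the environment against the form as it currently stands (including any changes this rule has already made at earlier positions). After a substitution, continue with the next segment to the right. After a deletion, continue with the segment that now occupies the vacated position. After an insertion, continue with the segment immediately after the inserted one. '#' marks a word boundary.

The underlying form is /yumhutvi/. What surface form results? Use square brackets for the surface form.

A Final Obstruent Devoicing: no change — [yumhutvi]
B Regressive Voicing Assimilation: [yumhutvi] → [yumhudvi]
C Syncope: [yumhudvi] → [ymhdvi]

[ymhdvi]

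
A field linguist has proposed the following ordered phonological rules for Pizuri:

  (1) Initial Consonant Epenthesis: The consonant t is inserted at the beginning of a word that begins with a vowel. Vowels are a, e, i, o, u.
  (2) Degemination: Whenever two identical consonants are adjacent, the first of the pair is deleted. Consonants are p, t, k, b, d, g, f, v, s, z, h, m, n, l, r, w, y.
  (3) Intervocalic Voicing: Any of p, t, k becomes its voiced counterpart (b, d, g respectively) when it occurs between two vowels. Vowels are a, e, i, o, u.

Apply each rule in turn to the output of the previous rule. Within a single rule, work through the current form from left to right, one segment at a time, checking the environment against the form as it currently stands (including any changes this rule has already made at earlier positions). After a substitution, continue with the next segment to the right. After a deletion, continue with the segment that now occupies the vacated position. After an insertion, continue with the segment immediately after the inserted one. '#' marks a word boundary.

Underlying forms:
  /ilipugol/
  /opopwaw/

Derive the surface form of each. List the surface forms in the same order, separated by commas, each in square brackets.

[tilibugol], [tobopwaw]

/ilipugol/:
  (1) Initial Consonant Epenthesis: [ilipugol] → [tilipugol]
  (2) Degemination: no change — [tilipugol]
  (3) Intervocalic Voicing: [tilipugol] → [tilibugol]
/opopwaw/:
  (1) Initial Consonant Epenthesis: [opopwaw] → [topopwaw]
  (2) Degemination: no change — [topopwaw]
  (3) Intervocalic Voicing: [topopwaw] → [tobopwaw]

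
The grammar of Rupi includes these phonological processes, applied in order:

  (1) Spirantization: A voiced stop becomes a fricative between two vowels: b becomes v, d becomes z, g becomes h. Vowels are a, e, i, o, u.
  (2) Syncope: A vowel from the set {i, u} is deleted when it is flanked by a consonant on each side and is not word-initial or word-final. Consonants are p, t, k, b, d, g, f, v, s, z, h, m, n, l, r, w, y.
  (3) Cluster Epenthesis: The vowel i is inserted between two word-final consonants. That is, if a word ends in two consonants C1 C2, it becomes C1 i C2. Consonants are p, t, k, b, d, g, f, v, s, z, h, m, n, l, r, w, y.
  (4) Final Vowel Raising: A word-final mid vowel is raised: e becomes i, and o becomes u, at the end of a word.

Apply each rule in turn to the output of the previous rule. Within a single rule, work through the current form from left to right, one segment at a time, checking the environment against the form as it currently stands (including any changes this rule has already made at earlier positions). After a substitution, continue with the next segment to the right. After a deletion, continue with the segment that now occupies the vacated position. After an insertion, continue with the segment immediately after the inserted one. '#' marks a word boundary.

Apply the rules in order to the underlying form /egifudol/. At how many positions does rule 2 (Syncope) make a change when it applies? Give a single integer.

2

(1) Spirantization: [egifudol] → [ehifuzol]
(2) Syncope: [ehifuzol] → [ehfzol]
(3) Cluster Epenthesis: no change — [ehfzol]
(4) Final Vowel Raising: no change — [ehfzol]
Rule 2 changed 2 position(s).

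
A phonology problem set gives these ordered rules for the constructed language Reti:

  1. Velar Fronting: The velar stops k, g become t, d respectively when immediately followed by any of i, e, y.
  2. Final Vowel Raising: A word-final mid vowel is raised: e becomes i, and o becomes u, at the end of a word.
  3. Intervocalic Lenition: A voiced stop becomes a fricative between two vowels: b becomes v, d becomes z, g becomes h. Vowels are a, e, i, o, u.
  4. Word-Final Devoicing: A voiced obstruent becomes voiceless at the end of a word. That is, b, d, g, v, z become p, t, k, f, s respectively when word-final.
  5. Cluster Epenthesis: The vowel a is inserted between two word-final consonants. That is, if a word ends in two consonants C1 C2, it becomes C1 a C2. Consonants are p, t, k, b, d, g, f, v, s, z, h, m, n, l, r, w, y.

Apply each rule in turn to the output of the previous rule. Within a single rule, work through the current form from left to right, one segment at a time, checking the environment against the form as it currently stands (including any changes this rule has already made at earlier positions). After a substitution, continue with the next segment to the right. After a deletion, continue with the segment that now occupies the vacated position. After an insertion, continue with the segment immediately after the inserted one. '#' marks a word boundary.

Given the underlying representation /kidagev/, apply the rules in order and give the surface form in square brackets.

[tizazef]

1 Velar Fronting: [kidagev] → [tidadev]
2 Final Vowel Raising: no change — [tidadev]
3 Intervocalic Lenition: [tidadev] → [tizazev]
4 Word-Final Devoicing: [tizazev] → [tizazef]
5 Cluster Epenthesis: no change — [tizazef]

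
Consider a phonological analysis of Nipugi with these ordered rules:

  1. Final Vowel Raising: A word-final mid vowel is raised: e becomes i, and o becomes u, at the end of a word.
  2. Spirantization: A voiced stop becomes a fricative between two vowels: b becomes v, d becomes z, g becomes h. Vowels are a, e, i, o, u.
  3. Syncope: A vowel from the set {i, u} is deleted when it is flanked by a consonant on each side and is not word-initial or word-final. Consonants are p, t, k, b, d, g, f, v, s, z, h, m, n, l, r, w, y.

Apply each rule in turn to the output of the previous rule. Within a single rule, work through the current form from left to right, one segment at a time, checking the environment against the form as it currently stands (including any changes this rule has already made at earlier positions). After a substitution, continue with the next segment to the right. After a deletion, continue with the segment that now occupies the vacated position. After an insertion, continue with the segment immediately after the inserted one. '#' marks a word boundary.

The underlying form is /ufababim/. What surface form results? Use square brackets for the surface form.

1 Final Vowel Raising: no change — [ufababim]
2 Spirantization: [ufababim] → [ufavavim]
3 Syncope: [ufavavim] → [ufavavm]

[ufavavm]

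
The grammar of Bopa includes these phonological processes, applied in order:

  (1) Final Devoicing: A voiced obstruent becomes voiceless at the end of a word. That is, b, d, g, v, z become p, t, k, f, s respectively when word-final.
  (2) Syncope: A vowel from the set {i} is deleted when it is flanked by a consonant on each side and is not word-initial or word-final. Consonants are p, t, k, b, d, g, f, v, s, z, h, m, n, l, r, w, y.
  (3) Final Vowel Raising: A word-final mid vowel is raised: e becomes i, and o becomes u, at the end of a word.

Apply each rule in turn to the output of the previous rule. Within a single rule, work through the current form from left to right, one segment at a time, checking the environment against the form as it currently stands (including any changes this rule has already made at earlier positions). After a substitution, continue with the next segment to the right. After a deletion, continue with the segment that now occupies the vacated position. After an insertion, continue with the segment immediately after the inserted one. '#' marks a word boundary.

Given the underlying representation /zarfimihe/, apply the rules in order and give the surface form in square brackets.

[zarfmhi]

(1) Final Devoicing: no change — [zarfimihe]
(2) Syncope: [zarfimihe] → [zarfmhe]
(3) Final Vowel Raising: [zarfmhe] → [zarfmhi]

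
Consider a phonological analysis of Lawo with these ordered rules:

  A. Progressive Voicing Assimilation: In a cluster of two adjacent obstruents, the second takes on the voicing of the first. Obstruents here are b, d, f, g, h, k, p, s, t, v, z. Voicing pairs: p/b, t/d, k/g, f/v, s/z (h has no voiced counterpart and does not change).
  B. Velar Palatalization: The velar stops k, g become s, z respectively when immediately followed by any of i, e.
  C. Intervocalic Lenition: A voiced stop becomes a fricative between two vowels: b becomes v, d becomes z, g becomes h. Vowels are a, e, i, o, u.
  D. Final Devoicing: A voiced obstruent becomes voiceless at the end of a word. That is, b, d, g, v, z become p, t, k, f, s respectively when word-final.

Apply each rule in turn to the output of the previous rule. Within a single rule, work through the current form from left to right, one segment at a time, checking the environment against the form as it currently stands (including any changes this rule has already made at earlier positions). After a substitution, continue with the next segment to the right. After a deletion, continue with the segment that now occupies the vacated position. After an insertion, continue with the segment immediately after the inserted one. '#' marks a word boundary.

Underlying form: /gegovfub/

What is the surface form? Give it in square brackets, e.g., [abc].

[zehovvup]

A Progressive Voicing Assimilation: [gegovfub] → [gegovvub]
B Velar Palatalization: [gegovvub] → [zegovvub]
C Intervocalic Lenition: [zegovvub] → [zehovvub]
D Final Devoicing: [zehovvub] → [zehovvup]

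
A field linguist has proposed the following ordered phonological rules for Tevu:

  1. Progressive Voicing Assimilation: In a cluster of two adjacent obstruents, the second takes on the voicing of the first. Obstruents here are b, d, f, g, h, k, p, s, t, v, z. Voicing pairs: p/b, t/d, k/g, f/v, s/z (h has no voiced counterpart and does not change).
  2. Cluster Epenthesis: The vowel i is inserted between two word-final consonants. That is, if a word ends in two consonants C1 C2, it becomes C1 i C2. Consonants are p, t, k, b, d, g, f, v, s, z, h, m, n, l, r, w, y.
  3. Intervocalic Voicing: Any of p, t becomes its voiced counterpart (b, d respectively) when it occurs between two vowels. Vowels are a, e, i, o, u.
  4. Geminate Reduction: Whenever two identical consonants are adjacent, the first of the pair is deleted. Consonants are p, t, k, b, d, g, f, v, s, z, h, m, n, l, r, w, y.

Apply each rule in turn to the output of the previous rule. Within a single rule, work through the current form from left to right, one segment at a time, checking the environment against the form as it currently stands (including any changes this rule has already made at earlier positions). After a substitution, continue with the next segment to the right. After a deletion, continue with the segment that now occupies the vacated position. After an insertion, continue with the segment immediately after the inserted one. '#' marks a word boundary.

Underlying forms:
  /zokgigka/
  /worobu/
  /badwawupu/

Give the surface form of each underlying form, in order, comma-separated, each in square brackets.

/zokgigka/:
  1 Progressive Voicing Assimilation: [zokgigka] → [zokkigga]
  2 Cluster Epenthesis: no change — [zokkigga]
  3 Intervocalic Voicing: no change — [zokkigga]
  4 Geminate Reduction: [zokkigga] → [zokiga]
/worobu/:
  1 Progressive Voicing Assimilation: no change — [worobu]
  2 Cluster Epenthesis: no change — [worobu]
  3 Intervocalic Voicing: no change — [worobu]
  4 Geminate Reduction: no change — [worobu]
/badwawupu/:
  1 Progressive Voicing Assimilation: no change — [badwawupu]
  2 Cluster Epenthesis: no change — [badwawupu]
  3 Intervocalic Voicing: [badwawupu] → [badwawubu]
  4 Geminate Reduction: no change — [badwawubu]

[zokiga], [worobu], [badwawubu]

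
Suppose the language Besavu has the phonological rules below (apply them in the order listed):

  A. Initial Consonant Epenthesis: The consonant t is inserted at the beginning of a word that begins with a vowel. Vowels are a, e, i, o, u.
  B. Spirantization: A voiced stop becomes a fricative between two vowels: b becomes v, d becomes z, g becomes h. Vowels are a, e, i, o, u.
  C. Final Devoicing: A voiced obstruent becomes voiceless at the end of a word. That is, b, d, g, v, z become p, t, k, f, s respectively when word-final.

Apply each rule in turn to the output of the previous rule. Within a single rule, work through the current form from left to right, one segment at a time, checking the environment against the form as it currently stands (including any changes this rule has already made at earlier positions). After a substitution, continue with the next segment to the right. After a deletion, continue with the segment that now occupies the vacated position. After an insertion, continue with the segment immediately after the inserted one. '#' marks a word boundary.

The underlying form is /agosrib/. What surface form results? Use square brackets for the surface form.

A Initial Consonant Epenthesis: [agosrib] → [tagosrib]
B Spirantization: [tagosrib] → [tahosrib]
C Final Devoicing: [tahosrib] → [tahosrip]

[tahosrip]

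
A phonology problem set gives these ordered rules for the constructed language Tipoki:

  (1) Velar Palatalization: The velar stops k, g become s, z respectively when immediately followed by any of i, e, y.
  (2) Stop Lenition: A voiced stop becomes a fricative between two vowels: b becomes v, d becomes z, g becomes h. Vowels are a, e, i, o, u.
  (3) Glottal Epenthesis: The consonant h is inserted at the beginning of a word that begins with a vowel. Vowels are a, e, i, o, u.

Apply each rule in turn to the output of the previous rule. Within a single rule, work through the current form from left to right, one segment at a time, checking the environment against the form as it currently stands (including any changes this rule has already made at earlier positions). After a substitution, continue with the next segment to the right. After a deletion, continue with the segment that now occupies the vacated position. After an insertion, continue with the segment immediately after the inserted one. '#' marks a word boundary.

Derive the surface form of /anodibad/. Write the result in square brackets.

(1) Velar Palatalization: no change — [anodibad]
(2) Stop Lenition: [anodibad] → [anozivad]
(3) Glottal Epenthesis: [anozivad] → [hanozivad]

[hanozivad]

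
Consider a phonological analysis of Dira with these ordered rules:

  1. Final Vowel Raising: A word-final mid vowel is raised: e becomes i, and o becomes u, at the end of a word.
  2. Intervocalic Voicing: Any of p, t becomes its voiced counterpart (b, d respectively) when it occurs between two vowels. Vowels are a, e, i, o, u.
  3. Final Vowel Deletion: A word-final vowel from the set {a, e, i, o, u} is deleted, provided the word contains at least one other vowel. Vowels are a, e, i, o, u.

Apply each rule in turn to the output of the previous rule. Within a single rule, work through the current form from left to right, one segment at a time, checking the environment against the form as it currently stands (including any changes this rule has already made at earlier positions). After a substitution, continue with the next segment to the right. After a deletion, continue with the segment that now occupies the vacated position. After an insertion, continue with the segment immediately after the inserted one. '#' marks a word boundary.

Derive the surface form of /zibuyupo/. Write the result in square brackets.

[zibuyub]

1 Final Vowel Raising: [zibuyupo] → [zibuyupu]
2 Intervocalic Voicing: [zibuyupu] → [zibuyubu]
3 Final Vowel Deletion: [zibuyubu] → [zibuyub]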